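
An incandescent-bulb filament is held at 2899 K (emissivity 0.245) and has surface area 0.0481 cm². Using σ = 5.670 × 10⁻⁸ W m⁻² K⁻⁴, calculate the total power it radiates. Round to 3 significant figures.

P ≈ 4.72 W

Area A = 0.0481 cm² = 4.81×10⁻⁶ m².
P = εσAT⁴ = 0.245 × 5.670×10⁻⁸ × 4.81×10⁻⁶ × (2899)⁴ = 4.72 W.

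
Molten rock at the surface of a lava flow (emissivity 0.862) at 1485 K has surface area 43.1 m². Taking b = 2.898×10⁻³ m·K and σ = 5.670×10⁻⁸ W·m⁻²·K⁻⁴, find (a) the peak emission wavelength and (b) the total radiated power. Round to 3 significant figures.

(a) λ_max = b/T = 2.898×10⁻³/1485 = 1.952×10⁻⁶ m = 1.95 μm.
Area A = 43.1 m².
(b) P = εσAT⁴ = 0.862×5.670×10⁻⁸×43.1×(1485)⁴ = 1.02×10⁷ W.

λ_max ≈ 1.95 μm; P ≈ 1.02×10⁷ W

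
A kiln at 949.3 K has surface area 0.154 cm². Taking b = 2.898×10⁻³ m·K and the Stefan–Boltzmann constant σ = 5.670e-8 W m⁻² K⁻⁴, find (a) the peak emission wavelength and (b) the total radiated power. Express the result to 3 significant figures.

(a) λ_max = b/T = 2.898×10⁻³/949.3 = 3.053×10⁻⁶ m = 3.05 μm.
Area A = 0.154 cm² = 1.54×10⁻⁵ m².
(b) P = σAT⁴ = 5.670×10⁻⁸×1.54×10⁻⁵×(949.3)⁴ = 0.709 W.

λ_max ≈ 3.05 μm; P ≈ 0.709 W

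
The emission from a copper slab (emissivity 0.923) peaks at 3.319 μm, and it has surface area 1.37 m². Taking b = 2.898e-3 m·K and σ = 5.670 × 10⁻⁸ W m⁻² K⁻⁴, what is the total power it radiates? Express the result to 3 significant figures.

P ≈ 4.17×10⁴ W

Wien's law: T = b/λ_max = 2.898×10⁻³/3.319×10⁻⁶ = 873.155 K.
Area A = 1.37 m².
Then P = εσAT⁴ = 0.923×5.670×10⁻⁸×1.37×(873.155)⁴ = 4.17×10⁴ W.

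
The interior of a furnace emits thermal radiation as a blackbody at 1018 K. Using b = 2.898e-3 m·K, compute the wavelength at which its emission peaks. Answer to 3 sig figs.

λ_max ≈ 2.85×10³ nm

Wien's displacement law: λ_max = b/T = (2.898×10⁻³ m·K)/(1018 K) = 2.847×10⁻⁶ m.
That is 2.85×10³ nm, in the infrared range.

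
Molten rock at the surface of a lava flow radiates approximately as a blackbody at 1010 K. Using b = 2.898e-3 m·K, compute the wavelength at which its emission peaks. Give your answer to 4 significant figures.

Wien's displacement law: λ_max = b/T = (2.898×10⁻³ m·K)/(1010 K) = 2.8693×10⁻⁶ m.
That is 2.869 μm, in the infrared range.

λ_max ≈ 2.869 μm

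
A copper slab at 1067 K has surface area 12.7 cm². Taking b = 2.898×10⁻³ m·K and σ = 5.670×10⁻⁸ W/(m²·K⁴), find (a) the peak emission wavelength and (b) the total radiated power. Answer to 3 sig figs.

λ_max ≈ 2.72 μm; P ≈ 93.3 W

(a) λ_max = b/T = 2.898×10⁻³/1067 = 2.716×10⁻⁶ m = 2.72 μm.
Area A = 12.7 cm² = 1.27×10⁻³ m².
(b) P = σAT⁴ = 5.670×10⁻⁸×1.27×10⁻³×(1067)⁴ = 93.3 W.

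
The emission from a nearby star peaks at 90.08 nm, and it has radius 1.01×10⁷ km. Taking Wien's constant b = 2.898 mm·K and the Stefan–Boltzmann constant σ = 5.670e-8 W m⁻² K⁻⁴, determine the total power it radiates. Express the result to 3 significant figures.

P ≈ 7.79×10³¹ W

Wien's law: T = b/λ_max = 2.898×10⁻³/9.008×10⁻⁸ = 32171.4 K.
Surface area A = 4πR² = 4π(1.01×10¹⁰ m)² = 1.28190×10²¹ m².
Then P = σAT⁴ = 5.670×10⁻⁸×1.28190×10²¹×(32171.4)⁴ = 7.79×10³¹ W.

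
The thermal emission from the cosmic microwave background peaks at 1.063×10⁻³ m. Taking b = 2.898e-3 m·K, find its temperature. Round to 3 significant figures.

Wien's law gives T = b/λ_max = (2.898×10⁻³ m·K)/(1.063×10⁻³ m) = 2.73 K.

T ≈ 2.73 K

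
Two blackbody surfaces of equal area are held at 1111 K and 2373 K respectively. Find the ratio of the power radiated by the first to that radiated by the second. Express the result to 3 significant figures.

P₁/P₂ ≈ 0.0480

With equal areas, P₁/P₂ = (T₁/T₂)⁴ = (1111/2373)⁴ = 0.0480.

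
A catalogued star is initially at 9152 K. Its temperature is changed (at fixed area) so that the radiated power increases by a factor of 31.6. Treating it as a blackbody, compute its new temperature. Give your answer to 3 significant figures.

T₂ ≈ 2.17×10⁴ K

P ∝ T⁴, so T₂/T₁ = (P₂/P₁)^(1/4) = (31.6)^(1/4) = 2.37095.
T₂ = 9152 × 2.37095 = 2.17×10⁴ K.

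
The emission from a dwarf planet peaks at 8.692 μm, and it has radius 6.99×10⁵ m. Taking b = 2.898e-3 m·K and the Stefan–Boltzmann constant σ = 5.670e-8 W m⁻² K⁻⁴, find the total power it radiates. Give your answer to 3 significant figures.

Wien's law: T = b/λ_max = 2.898×10⁻³/8.692×10⁻⁶ = 333.410 K.
Surface area A = 4πR² = 4π(6.99×10⁵ m)² = 6.13994×10¹² m².
Then P = σAT⁴ = 5.670×10⁻⁸×6.13994×10¹²×(333.410)⁴ = 4.30×10¹⁵ W.

P ≈ 4.30×10¹⁵ W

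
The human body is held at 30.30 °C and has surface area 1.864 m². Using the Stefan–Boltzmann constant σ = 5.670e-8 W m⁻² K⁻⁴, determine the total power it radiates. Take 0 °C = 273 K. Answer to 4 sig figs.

P ≈ 894.4 W

T = 30.30 °C + 273 = 303.30 K.
Area A = 1.864 m².
P = σAT⁴ = 5.670×10⁻⁸ × 1.864 × (303.30)⁴ = 894.4 W.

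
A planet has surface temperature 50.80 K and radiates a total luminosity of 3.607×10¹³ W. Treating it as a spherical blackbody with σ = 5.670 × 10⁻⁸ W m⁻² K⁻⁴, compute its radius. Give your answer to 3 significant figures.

R ≈ 2.76×10⁶ m

L = 4πR²σT⁴ ⇒ R = √(L/(4πσT⁴)).
σT⁴ = 0.377605 W/m², so R = √(3.607×10¹³/(4π×0.377605)) = 2.76×10⁶ m.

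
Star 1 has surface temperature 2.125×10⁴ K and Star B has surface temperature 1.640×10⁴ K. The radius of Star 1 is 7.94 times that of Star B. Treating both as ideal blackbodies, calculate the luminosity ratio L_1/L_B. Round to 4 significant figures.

L_1/L_B ≈ 177.7

L ∝ R²T⁴, so L_1/L_B = (R_1/R_B)²(T_1/T_B)⁴ = (7.94)² × (2.125×10⁴/1.640×10⁴)⁴ = 63.0436 × 2.81877 = 177.7.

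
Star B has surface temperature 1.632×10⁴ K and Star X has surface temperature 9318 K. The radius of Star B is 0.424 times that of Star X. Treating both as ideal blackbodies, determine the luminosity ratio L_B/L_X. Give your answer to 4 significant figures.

L_B/L_X ≈ 1.692

L ∝ R²T⁴, so L_B/L_X = (R_B/R_X)²(T_B/T_X)⁴ = (0.424)² × (1.632×10⁴/9318)⁴ = 0.179776 × 9.41000 = 1.692.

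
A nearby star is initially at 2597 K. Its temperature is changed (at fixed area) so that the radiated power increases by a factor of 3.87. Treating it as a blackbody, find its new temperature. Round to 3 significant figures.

T₂ ≈ 3.64×10³ K

P ∝ T⁴, so T₂/T₁ = (P₂/P₁)^(1/4) = (3.87)^(1/4) = 1.40258.
T₂ = 2597 × 1.40258 = 3.64×10³ K.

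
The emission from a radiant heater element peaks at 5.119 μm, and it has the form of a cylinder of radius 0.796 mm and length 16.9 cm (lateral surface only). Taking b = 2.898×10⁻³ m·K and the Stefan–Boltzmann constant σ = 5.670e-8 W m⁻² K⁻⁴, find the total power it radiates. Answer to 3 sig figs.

Wien's law: T = b/λ_max = 2.898×10⁻³/5.119×10⁻⁶ = 566.126 K.
Lateral area A = 2πrL = 2π×7.96×10⁻⁴×0.169 = 8.45239×10⁻⁴ m².
Then P = σAT⁴ = 5.670×10⁻⁸×8.45239×10⁻⁴×(566.126)⁴ = 4.92 W.

P ≈ 4.92 W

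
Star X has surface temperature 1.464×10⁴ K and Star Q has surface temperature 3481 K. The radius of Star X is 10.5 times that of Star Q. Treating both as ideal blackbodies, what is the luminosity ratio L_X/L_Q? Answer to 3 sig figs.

L ∝ R²T⁴, so L_X/L_Q = (R_X/R_Q)²(T_X/T_Q)⁴ = (10.5)² × (1.464×10⁴/3481)⁴ = 110.25 × 312.859 = 3.45×10⁴.

L_X/L_Q ≈ 3.45×10⁴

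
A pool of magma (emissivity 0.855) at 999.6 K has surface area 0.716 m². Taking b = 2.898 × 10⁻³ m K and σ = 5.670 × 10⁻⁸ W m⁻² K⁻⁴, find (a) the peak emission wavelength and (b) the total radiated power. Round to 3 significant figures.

λ_max ≈ 2.90 μm; P ≈ 3.47×10⁴ W

(a) λ_max = b/T = 2.898×10⁻³/999.6 = 2.899×10⁻⁶ m = 2.90 μm.
Area A = 0.716 m².
(b) P = εσAT⁴ = 0.855×5.670×10⁻⁸×0.716×(999.6)⁴ = 3.47×10⁴ W.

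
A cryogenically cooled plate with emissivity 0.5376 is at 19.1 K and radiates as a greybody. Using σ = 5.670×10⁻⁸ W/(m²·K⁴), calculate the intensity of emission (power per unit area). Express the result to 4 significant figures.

Stefan–Boltzmann: I = εσT⁴ = 0.5376 × 5.670×10⁻⁸ × (19.1)⁴ = 4.057×10⁻³ W/m².

I ≈ 4.057×10⁻³ W/m²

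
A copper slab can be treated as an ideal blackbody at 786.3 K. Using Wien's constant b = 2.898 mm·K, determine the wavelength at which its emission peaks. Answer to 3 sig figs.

λ_max ≈ 3.69 μm

Wien's displacement law: λ_max = b/T = (2.898×10⁻³ m·K)/(786.3 K) = 3.686×10⁻⁶ m.
That is 3.69 μm, in the infrared range.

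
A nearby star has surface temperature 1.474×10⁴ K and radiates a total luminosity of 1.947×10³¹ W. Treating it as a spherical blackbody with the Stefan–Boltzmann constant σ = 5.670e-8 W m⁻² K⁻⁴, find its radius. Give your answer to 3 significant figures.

R ≈ 2.41×10¹⁰ m

L = 4πR²σT⁴ ⇒ R = √(L/(4πσT⁴)).
σT⁴ = 2.67654×10⁹ W/m², so R = √(1.947×10³¹/(4π×2.67654×10⁹)) = 2.41×10¹⁰ m.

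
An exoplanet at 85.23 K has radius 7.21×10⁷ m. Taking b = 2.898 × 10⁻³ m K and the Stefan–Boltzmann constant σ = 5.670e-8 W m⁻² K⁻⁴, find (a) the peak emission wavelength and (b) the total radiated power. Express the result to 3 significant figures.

(a) λ_max = b/T = 2.898×10⁻³/85.23 = 3.400×10⁻⁵ m = 34.0 μm.
Surface area A = 4πR² = 4π(7.21×10⁷ m)² = 6.53251×10¹⁶ m².
(b) P = σAT⁴ = 5.670×10⁻⁸×6.53251×10¹⁶×(85.23)⁴ = 1.95×10¹⁷ W.

λ_max ≈ 34.0 μm; P ≈ 1.95×10¹⁷ W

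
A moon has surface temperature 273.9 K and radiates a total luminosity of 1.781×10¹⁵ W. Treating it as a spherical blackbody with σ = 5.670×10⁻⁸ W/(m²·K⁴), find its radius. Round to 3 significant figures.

L = 4πR²σT⁴ ⇒ R = √(L/(4πσT⁴)).
σT⁴ = 319.118 W/m², so R = √(1.781×10¹⁵/(4π×319.118)) = 6.66×10⁵ m.

R ≈ 6.66×10⁵ m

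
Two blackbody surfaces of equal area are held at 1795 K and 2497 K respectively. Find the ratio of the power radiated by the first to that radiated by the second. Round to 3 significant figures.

With equal areas, P₁/P₂ = (T₁/T₂)⁴ = (1795/2497)⁴ = 0.267.

P₁/P₂ ≈ 0.267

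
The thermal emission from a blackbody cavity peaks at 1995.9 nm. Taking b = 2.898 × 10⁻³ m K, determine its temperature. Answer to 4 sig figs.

T ≈ 1452 K

Wien's law gives T = b/λ_max = (2.898×10⁻³ m·K)/(1.9959×10⁻⁶ m) = 1452 K.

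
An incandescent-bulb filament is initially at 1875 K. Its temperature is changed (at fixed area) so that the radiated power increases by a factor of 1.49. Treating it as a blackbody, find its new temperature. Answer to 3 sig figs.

P ∝ T⁴, so T₂/T₁ = (P₂/P₁)^(1/4) = (1.49)^(1/4) = 1.10483.
T₂ = 1875 × 1.10483 = 2.07×10³ K.

T₂ ≈ 2.07×10³ K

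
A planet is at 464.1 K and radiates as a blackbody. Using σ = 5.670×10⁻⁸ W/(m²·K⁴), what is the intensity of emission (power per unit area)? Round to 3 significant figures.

Stefan–Boltzmann: I = σT⁴ = 5.670×10⁻⁸ × (464.1)⁴ = 2.63×10³ W/m².

I ≈ 2.63×10³ W/m²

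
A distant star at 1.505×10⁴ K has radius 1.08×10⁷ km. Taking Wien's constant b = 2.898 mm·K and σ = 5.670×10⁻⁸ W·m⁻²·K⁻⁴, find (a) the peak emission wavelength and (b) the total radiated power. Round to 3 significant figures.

λ_max ≈ 193 nm; P ≈ 4.26×10³⁰ W

(a) λ_max = b/T = 2.898×10⁻³/1.505×10⁴ = 1.926×10⁻⁷ m = 193 nm.
Surface area A = 4πR² = 4π(1.08×10¹⁰ m)² = 1.46574×10²¹ m².
(b) P = σAT⁴ = 5.670×10⁻⁸×1.46574×10²¹×(1.505×10⁴)⁴ = 4.26×10³⁰ W.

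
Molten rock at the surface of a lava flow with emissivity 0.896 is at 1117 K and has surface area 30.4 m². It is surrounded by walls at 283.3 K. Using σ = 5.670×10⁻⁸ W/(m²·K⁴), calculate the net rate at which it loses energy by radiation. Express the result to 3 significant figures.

Net loss ≈ 2.39×10⁶ W

Area A = 30.4 m².
Net radiated power P_net = εσA(T⁴ − T₀⁴) = 0.896×5.670×10⁻⁸×30.4×(1117⁴ − 283.3⁴).
T⁴ − T₀⁴ = 1.55673×10¹² − 6.44149×10⁹ = 1.55029×10¹² K⁴, so P_net = 2.39×10⁶ W.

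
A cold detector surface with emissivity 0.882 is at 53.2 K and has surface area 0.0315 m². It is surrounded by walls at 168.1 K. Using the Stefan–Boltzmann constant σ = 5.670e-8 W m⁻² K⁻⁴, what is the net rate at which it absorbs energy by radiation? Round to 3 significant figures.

Area A = 0.0315 m².
Net radiated power P_net = εσA(T⁴ − T₀⁴) = 0.882×5.670×10⁻⁸×0.0315×(53.2⁴ − 168.1⁴).
T⁴ − T₀⁴ = 8.01026×10⁶ − 7.98493×10⁸ = -7.90483×10⁸ K⁴, so P_net = -1.25 W — negative, meaning a net gain of 1.25 W.

Net gain ≈ 1.25 W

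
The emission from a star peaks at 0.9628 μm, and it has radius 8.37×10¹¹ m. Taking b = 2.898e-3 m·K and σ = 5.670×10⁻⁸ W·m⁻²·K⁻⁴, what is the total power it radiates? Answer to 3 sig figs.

P ≈ 4.10×10³¹ W

Wien's law: T = b/λ_max = 2.898×10⁻³/9.628×10⁻⁷ = 3009.97 K.
Surface area A = 4πR² = 4π(8.37×10¹¹ m)² = 8.80361×10²⁴ m².
Then P = σAT⁴ = 5.670×10⁻⁸×8.80361×10²⁴×(3009.97)⁴ = 4.10×10³¹ W.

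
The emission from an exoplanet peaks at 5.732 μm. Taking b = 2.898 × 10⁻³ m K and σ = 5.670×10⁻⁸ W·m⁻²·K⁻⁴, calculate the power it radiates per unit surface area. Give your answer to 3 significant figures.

Wien's law: T = b/λ_max = 2.898×10⁻³/5.732×10⁻⁶ = 505.583 K.
Then I = σT⁴ = 5.670×10⁻⁸×(505.583)⁴ = 3.70×10³ W/m².

I ≈ 3.70×10³ W/m²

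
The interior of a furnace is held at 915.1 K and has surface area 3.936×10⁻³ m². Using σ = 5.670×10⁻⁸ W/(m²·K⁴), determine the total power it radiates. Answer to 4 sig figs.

P ≈ 156.5 W

Area A = 3.936×10⁻³ m².
P = σAT⁴ = 5.670×10⁻⁸ × 3.936×10⁻³ × (915.1)⁴ = 156.5 W.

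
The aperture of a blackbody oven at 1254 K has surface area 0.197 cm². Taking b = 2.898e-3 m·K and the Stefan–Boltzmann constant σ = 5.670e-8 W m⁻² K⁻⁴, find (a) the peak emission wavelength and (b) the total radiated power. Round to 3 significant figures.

λ_max ≈ 2.31 μm; P ≈ 2.76 W

(a) λ_max = b/T = 2.898×10⁻³/1254 = 2.311×10⁻⁶ m = 2.31 μm.
Area A = 0.197 cm² = 1.97×10⁻⁵ m².
(b) P = σAT⁴ = 5.670×10⁻⁸×1.97×10⁻⁵×(1254)⁴ = 2.76 W.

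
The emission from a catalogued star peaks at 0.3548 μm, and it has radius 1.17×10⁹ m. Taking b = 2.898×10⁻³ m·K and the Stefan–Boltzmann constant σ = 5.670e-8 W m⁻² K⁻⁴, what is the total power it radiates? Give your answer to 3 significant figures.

P ≈ 4.34×10²⁷ W

Wien's law: T = b/λ_max = 2.898×10⁻³/3.548×10⁻⁷ = 8167.98 K.
Surface area A = 4πR² = 4π(1.17×10⁹ m)² = 1.72021×10¹⁹ m².
Then P = σAT⁴ = 5.670×10⁻⁸×1.72021×10¹⁹×(8167.98)⁴ = 4.34×10²⁷ W.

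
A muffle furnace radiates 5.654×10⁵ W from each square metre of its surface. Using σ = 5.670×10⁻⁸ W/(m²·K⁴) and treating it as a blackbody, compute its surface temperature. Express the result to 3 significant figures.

T ≈ 1.78×10³ K

I = σT⁴, so T = (I/σ)^(1/4) = (5.654×10⁵/(5.670×10⁻⁸))^(1/4) = 1.78×10³ K.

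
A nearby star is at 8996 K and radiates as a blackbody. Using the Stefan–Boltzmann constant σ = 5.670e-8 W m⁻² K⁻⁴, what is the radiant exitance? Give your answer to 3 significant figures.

I ≈ 3.71×10⁸ W/m²

Stefan–Boltzmann: I = σT⁴ = 5.670×10⁻⁸ × (8996)⁴ = 3.71×10⁸ W/m².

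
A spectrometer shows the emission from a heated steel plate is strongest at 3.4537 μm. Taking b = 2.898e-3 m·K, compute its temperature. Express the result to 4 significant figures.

T ≈ 839.1 K

Wien's law gives T = b/λ_max = (2.898×10⁻³ m·K)/(3.4537×10⁻⁶ m) = 839.1 K.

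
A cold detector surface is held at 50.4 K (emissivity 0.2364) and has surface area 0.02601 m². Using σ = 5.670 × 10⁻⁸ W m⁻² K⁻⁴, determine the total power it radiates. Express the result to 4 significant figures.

Area A = 0.02601 m².
P = εσAT⁴ = 0.2364 × 5.670×10⁻⁸ × 0.02601 × (50.4)⁴ = 2.250×10⁻³ W.

P ≈ 2.250×10⁻³ W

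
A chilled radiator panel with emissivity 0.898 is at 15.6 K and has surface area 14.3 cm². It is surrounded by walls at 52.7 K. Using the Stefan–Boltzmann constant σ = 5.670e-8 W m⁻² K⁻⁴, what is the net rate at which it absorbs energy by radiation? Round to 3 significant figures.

Area A = 14.3 cm² = 1.43×10⁻³ m².
Net radiated power P_net = εσA(T⁴ − T₀⁴) = 0.898×5.670×10⁻⁸×1.43×10⁻³×(15.6⁴ − 52.7⁴).
T⁴ − T₀⁴ = 59224.1 − 7.71334×10⁶ = -7.65412×10⁶ K⁴, so P_net = -5.57×10⁻⁴ W — negative, meaning a net gain of 5.57×10⁻⁴ W.

Net gain ≈ 5.57×10⁻⁴ W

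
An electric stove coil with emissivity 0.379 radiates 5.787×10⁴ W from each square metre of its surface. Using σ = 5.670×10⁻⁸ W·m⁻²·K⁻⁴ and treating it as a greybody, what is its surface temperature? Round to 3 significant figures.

T ≈ 1.28×10³ K

I = εσT⁴, so T = (I/εσ)^(1/4) = (5.787×10⁴/(0.379×5.670×10⁻⁸))^(1/4) = 1.28×10³ K.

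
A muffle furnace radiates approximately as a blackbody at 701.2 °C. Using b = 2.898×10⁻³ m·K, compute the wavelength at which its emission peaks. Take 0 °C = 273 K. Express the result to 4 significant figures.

T = 701.2 °C + 273 = 974.2 K.
Wien's displacement law: λ_max = b/T = (2.898×10⁻³ m·K)/(974.2 K) = 2.9747×10⁻⁶ m.
That is 2.975 μm, in the infrared range.

λ_max ≈ 2.975 μm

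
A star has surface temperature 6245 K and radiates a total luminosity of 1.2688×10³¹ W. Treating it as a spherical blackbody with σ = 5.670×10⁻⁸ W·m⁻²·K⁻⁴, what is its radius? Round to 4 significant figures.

R ≈ 1.082×10¹¹ m

L = 4πR²σT⁴ ⇒ R = √(L/(4πσT⁴)).
σT⁴ = 8.62408×10⁷ W/m², so R = √(1.2688×10³¹/(4π×8.62408×10⁷)) = 1.082×10¹¹ m.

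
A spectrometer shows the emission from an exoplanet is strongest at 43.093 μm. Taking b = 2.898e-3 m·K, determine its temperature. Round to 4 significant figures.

T ≈ 67.25 K

Wien's law gives T = b/λ_max = (2.898×10⁻³ m·K)/(4.3093×10⁻⁵ m) = 67.25 K.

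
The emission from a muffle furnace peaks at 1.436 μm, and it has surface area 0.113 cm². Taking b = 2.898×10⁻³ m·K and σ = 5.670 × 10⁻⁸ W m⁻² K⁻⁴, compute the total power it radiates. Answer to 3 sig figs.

Wien's law: T = b/λ_max = 2.898×10⁻³/1.436×10⁻⁶ = 2018.11 K.
Area A = 0.113 cm² = 1.13×10⁻⁵ m².
Then P = σAT⁴ = 5.670×10⁻⁸×1.13×10⁻⁵×(2018.11)⁴ = 10.6 W.

P ≈ 10.6 W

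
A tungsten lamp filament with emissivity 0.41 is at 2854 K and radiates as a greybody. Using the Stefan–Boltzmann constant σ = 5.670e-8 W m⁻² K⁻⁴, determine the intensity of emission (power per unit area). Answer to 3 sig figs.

I ≈ 1.54×10⁶ W/m²

Stefan–Boltzmann: I = εσT⁴ = 0.41 × 5.670×10⁻⁸ × (2854)⁴ = 1.54×10⁶ W/m².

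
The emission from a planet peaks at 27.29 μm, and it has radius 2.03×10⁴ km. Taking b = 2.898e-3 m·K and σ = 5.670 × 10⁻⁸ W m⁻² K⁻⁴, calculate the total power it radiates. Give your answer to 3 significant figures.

Wien's law: T = b/λ_max = 2.898×10⁻³/2.729×10⁻⁵ = 106.193 K.
Surface area A = 4πR² = 4π(2.03×10⁷ m)² = 5.17848×10¹⁵ m².
Then P = σAT⁴ = 5.670×10⁻⁸×5.17848×10¹⁵×(106.193)⁴ = 3.73×10¹⁶ W.

P ≈ 3.73×10¹⁶ W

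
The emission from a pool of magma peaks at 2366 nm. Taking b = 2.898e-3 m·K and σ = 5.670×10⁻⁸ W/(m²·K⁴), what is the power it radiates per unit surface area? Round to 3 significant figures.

Wien's law: T = b/λ_max = 2.898×10⁻³/2.366×10⁻⁶ = 1224.85 K.
Then I = σT⁴ = 5.670×10⁻⁸×(1224.85)⁴ = 1.28×10⁵ W/m².

I ≈ 1.28×10⁵ W/m²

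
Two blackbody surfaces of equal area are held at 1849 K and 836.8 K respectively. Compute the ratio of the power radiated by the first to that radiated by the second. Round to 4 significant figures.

P₁/P₂ ≈ 23.84

With equal areas, P₁/P₂ = (T₁/T₂)⁴ = (1849/836.8)⁴ = 23.84.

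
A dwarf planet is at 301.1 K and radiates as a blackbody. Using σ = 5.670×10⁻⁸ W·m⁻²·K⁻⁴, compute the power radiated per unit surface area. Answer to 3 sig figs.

I ≈ 466 W/m²

Stefan–Boltzmann: I = σT⁴ = 5.670×10⁻⁸ × (301.1)⁴ = 466 W/m².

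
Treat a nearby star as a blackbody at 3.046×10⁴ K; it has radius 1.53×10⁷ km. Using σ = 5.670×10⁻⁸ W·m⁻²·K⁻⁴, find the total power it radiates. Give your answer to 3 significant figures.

P ≈ 1.44×10³² W

Surface area A = 4πR² = 4π(1.53×10¹⁰ m)² = 2.94166×10²¹ m².
P = σAT⁴ = 5.670×10⁻⁸ × 2.94166×10²¹ × (3.046×10⁴)⁴ = 1.44×10³² W.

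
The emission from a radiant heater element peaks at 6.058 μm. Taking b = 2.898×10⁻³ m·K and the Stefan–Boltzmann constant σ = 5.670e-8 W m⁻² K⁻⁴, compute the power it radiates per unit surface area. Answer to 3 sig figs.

Wien's law: T = b/λ_max = 2.898×10⁻³/6.058×10⁻⁶ = 478.376 K.
Then I = σT⁴ = 5.670×10⁻⁸×(478.376)⁴ = 2.97×10³ W/m².

I ≈ 2.97×10³ W/m²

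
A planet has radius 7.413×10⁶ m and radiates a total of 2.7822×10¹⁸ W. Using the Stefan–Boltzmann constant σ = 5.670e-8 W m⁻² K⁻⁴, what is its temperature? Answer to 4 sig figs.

Surface area A = 4πR² = 4π(7.413×10⁶ m)² = 6.90554×10¹⁴ m².
P = σAT⁴ ⇒ T = (P/(σA))^(1/4) = (2.7822×10¹⁸/(5.670×10⁻⁸×6.90554×10¹⁴))^(1/4) = 516.3 K.

T ≈ 516.3 K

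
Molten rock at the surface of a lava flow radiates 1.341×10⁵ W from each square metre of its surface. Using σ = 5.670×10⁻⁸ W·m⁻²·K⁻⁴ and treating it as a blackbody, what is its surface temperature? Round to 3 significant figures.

T ≈ 1.24×10³ K

I = σT⁴, so T = (I/σ)^(1/4) = (1.341×10⁵/(5.670×10⁻⁸))^(1/4) = 1.24×10³ K.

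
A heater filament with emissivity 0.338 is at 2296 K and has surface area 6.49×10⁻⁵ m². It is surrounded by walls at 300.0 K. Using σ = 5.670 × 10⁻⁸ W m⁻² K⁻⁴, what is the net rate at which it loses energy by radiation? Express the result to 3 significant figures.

Area A = 6.49×10⁻⁵ m².
Net radiated power P_net = εσA(T⁴ − T₀⁴) = 0.338×5.670×10⁻⁸×6.49×10⁻⁵×(2296⁴ − 300.0⁴).
T⁴ − T₀⁴ = 2.77899×10¹³ − 8.10000×10⁹ = 2.77818×10¹³ K⁴, so P_net = 34.6 W.

Net loss ≈ 34.6 W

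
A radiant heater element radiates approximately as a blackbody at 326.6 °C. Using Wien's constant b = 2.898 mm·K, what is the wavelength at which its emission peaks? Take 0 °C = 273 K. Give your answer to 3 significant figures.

λ_max ≈ 4.83 μm

T = 326.6 °C + 273 = 599.6 K.
Wien's displacement law: λ_max = b/T = (2.898×10⁻³ m·K)/(599.6 K) = 4.833×10⁻⁶ m.
That is 4.83 μm, in the infrared range.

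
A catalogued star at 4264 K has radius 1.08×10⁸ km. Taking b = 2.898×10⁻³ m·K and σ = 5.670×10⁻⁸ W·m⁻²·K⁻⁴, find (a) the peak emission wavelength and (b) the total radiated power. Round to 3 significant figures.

(a) λ_max = b/T = 2.898×10⁻³/4264 = 6.796×10⁻⁷ m = 680 nm.
Surface area A = 4πR² = 4π(1.08×10¹¹ m)² = 1.46574×10²³ m².
(b) P = σAT⁴ = 5.670×10⁻⁸×1.46574×10²³×(4264)⁴ = 2.75×10³⁰ W.

λ_max ≈ 680 nm; P ≈ 2.75×10³⁰ W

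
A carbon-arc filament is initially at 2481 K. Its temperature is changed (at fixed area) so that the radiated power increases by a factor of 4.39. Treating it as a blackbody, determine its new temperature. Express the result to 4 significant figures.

T₂ ≈ 3591 K

P ∝ T⁴, so T₂/T₁ = (P₂/P₁)^(1/4) = (4.39)^(1/4) = 1.44749.
T₂ = 2481 × 1.44749 = 3591 K.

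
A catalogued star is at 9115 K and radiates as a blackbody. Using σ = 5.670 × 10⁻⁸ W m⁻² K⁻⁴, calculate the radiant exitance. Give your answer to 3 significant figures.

Stefan–Boltzmann: I = σT⁴ = 5.670×10⁻⁸ × (9115)⁴ = 3.91×10⁸ W/m².

I ≈ 3.91×10⁸ W/m²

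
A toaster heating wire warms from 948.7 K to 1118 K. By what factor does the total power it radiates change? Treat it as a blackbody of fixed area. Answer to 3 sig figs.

P₂/P₁ ≈ 1.93

P ∝ T⁴, so P₂/P₁ = (T₂/T₁)⁴ = (1118/948.7)⁴ = (1.17845)⁴ = 1.93.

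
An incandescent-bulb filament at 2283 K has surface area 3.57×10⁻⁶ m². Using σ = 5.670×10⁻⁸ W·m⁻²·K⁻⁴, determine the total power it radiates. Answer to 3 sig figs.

Area A = 3.57×10⁻⁶ m².
P = σAT⁴ = 5.670×10⁻⁸ × 3.57×10⁻⁶ × (2283)⁴ = 5.50 W.

P ≈ 5.50 W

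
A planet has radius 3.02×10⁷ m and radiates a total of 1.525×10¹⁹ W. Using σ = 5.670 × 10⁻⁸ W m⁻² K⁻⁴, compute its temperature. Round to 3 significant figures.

Surface area A = 4πR² = 4π(3.02×10⁷ m)² = 1.14610×10¹⁶ m².
P = σAT⁴ ⇒ T = (P/(σA))^(1/4) = (1.525×10¹⁹/(5.670×10⁻⁸×1.14610×10¹⁶))^(1/4) = 391 K.

T ≈ 391 K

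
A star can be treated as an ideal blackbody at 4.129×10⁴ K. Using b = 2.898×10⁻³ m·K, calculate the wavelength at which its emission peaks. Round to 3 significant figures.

λ_max ≈ 70.2 nm

Wien's displacement law: λ_max = b/T = (2.898×10⁻³ m·K)/(4.129×10⁴ K) = 7.019×10⁻⁸ m.
That is 70.2 nm, in the ultraviolet range.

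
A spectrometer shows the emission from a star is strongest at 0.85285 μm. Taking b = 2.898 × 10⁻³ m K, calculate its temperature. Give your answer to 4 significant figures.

T ≈ 3398 K

Wien's law gives T = b/λ_max = (2.898×10⁻³ m·K)/(8.5285×10⁻⁷ m) = 3398 K.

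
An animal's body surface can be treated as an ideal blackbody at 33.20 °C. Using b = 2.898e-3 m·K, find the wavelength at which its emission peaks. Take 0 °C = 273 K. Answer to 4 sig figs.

λ_max ≈ 9.464 μm

T = 33.20 °C + 273 = 306.20 K.
Wien's displacement law: λ_max = b/T = (2.898×10⁻³ m·K)/(306.20 K) = 9.4644×10⁻⁶ m.
That is 9.464 μm, in the infrared range.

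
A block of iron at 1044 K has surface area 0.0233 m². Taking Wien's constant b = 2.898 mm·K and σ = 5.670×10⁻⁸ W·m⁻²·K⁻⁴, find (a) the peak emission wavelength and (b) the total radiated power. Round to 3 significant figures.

λ_max ≈ 2.78 μm; P ≈ 1.57×10³ W

(a) λ_max = b/T = 2.898×10⁻³/1044 = 2.776×10⁻⁶ m = 2.78 μm.
Area A = 0.0233 m².
(b) P = σAT⁴ = 5.670×10⁻⁸×0.0233×(1044)⁴ = 1.57×10³ W.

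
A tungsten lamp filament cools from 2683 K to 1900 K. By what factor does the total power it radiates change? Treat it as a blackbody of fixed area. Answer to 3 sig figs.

P ∝ T⁴, so P₂/P₁ = (T₂/T₁)⁴ = (1900/2683)⁴ = (0.708163)⁴ = 0.251.

P₂/P₁ ≈ 0.251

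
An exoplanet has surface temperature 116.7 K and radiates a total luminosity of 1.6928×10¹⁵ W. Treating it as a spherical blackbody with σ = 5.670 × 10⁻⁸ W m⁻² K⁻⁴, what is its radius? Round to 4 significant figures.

L = 4πR²σT⁴ ⇒ R = √(L/(4πσT⁴)).
σT⁴ = 10.5164 W/m², so R = √(1.6928×10¹⁵/(4π×10.5164)) = 3.579×10⁶ m.

R ≈ 3.579×10⁶ m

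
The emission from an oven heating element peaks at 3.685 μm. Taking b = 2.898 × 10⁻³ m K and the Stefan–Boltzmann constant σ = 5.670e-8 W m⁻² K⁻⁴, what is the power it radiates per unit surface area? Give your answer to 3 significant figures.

I ≈ 2.17×10⁴ W/m²

Wien's law: T = b/λ_max = 2.898×10⁻³/3.685×10⁻⁶ = 786.431 K.
Then I = σT⁴ = 5.670×10⁻⁸×(786.431)⁴ = 2.17×10⁴ W/m².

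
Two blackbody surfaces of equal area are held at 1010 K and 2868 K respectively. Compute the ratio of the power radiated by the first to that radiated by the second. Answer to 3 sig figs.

P₁/P₂ ≈ 0.0154

With equal areas, P₁/P₂ = (T₁/T₂)⁴ = (1010/2868)⁴ = 0.0154.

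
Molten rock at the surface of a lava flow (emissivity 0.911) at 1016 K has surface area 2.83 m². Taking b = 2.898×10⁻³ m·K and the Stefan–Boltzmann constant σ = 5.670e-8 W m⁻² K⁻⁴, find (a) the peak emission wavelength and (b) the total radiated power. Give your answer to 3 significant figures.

λ_max ≈ 2.85×10³ nm; P ≈ 1.56×10⁵ W

(a) λ_max = b/T = 2.898×10⁻³/1016 = 2.852×10⁻⁶ m = 2.85×10³ nm.
Area A = 2.83 m².
(b) P = εσAT⁴ = 0.911×5.670×10⁻⁸×2.83×(1016)⁴ = 1.56×10⁵ W.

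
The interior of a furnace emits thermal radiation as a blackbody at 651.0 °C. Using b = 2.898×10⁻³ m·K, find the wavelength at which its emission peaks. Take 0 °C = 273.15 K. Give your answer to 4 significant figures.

T = 651.0 °C + 273.15 = 924.15 K.
Wien's displacement law: λ_max = b/T = (2.898×10⁻³ m·K)/(924.15 K) = 3.1359×10⁻⁶ m.
That is 3.136 μm, in the infrared range.

λ_max ≈ 3.136 μm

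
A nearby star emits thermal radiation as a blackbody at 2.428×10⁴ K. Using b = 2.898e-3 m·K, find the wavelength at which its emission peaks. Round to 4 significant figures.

Wien's displacement law: λ_max = b/T = (2.898×10⁻³ m·K)/(2.428×10⁴ K) = 1.1936×10⁻⁷ m.
That is 119.4 nm, in the ultraviolet range.

λ_max ≈ 119.4 nm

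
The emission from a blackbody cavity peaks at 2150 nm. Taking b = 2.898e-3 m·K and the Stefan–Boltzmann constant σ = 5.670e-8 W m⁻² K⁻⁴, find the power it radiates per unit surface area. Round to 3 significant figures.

I ≈ 1.87×10⁵ W/m²

Wien's law: T = b/λ_max = 2.898×10⁻³/2.150×10⁻⁶ = 1347.91 K.
Then I = σT⁴ = 5.670×10⁻⁸×(1347.91)⁴ = 1.87×10⁵ W/m².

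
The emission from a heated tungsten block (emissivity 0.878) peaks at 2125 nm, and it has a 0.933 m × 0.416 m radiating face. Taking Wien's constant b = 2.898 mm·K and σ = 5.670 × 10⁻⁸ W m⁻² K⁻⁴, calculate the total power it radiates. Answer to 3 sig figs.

P ≈ 6.68×10⁴ W

Wien's law: T = b/λ_max = 2.898×10⁻³/2.125×10⁻⁶ = 1363.76 K.
Area A = 0.933 × 0.416 = 0.388128 m².
Then P = εσAT⁴ = 0.878×5.670×10⁻⁸×0.388128×(1363.76)⁴ = 6.68×10⁴ W.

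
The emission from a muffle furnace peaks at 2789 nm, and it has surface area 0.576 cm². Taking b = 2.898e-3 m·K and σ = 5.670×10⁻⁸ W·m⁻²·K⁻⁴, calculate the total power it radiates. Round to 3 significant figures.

Wien's law: T = b/λ_max = 2.898×10⁻³/2.789×10⁻⁶ = 1039.08 K.
Area A = 0.576 cm² = 5.76×10⁻⁵ m².
Then P = σAT⁴ = 5.670×10⁻⁸×5.76×10⁻⁵×(1039.08)⁴ = 3.81 W.

P ≈ 3.81 W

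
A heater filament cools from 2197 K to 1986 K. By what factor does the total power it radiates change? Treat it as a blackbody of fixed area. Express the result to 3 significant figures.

P ∝ T⁴, so P₂/P₁ = (T₂/T₁)⁴ = (1986/2197)⁴ = (0.903960)⁴ = 0.668.

P₂/P₁ ≈ 0.668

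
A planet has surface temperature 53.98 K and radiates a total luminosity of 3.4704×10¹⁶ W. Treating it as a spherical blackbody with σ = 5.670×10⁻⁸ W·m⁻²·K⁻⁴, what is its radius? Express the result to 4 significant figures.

L = 4πR²σT⁴ ⇒ R = √(L/(4πσT⁴)).
σT⁴ = 0.481409 W/m², so R = √(3.4704×10¹⁶/(4π×0.481409)) = 7.574×10⁷ m.

R ≈ 7.574×10⁷ m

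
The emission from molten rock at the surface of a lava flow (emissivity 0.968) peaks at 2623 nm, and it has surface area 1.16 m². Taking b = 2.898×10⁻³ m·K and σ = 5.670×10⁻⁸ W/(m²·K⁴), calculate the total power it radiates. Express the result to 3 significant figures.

Wien's law: T = b/λ_max = 2.898×10⁻³/2.623×10⁻⁶ = 1104.84 K.
Area A = 1.16 m².
Then P = εσAT⁴ = 0.968×5.670×10⁻⁸×1.16×(1104.84)⁴ = 9.49×10⁴ W.

P ≈ 9.49×10⁴ W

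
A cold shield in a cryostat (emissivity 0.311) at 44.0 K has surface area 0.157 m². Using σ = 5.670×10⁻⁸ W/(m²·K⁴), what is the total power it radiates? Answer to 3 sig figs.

P ≈ 0.0104 W

Area A = 0.157 m².
P = εσAT⁴ = 0.311 × 5.670×10⁻⁸ × 0.157 × (44.0)⁴ = 0.0104 W.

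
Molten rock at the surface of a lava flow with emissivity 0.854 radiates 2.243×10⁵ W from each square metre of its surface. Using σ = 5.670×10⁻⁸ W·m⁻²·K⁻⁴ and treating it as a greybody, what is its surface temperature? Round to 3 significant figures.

T ≈ 1.47×10³ K

I = εσT⁴, so T = (I/εσ)^(1/4) = (2.243×10⁵/(0.854×5.670×10⁻⁸))^(1/4) = 1.47×10³ K.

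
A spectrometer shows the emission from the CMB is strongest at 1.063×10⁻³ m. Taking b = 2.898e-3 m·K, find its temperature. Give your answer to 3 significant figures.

Wien's law gives T = b/λ_max = (2.898×10⁻³ m·K)/(1.063×10⁻³ m) = 2.73 K.

T ≈ 2.73 K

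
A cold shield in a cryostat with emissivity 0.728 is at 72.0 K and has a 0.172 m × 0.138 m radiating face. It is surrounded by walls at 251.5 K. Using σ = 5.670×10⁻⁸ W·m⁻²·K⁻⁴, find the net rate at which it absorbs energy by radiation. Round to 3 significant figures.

Net gain ≈ 3.89 W

Area A = 0.172 × 0.138 = 0.023736 m².
Net radiated power P_net = εσA(T⁴ − T₀⁴) = 0.728×5.670×10⁻⁸×0.023736×(72.0⁴ − 251.5⁴).
T⁴ − T₀⁴ = 2.68739×10⁷ − 4.00085×10⁹ = -3.97398×10⁹ K⁴, so P_net = -3.89 W — negative, meaning a net gain of 3.89 W.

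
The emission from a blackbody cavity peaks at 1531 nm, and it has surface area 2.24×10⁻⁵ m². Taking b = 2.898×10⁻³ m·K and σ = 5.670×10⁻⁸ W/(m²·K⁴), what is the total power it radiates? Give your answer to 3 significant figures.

Wien's law: T = b/λ_max = 2.898×10⁻³/1.531×10⁻⁶ = 1892.88 K.
Area A = 2.24×10⁻⁵ m².
Then P = σAT⁴ = 5.670×10⁻⁸×2.24×10⁻⁵×(1892.88)⁴ = 16.3 W.

P ≈ 16.3 W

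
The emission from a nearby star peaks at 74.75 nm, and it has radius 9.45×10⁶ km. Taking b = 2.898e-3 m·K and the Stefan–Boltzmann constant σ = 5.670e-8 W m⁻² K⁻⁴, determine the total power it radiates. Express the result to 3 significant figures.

Wien's law: T = b/λ_max = 2.898×10⁻³/7.475×10⁻⁸ = 38769.2 K.
Surface area A = 4πR² = 4π(9.45×10⁹ m)² = 1.12221×10²¹ m².
Then P = σAT⁴ = 5.670×10⁻⁸×1.12221×10²¹×(38769.2)⁴ = 1.44×10³² W.

P ≈ 1.44×10³² W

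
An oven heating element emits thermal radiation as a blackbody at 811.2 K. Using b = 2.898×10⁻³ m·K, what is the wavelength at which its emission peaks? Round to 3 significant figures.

λ_max ≈ 3.57 μm

Wien's displacement law: λ_max = b/T = (2.898×10⁻³ m·K)/(811.2 K) = 3.572×10⁻⁶ m.
That is 3.57 μm, in the infrared range.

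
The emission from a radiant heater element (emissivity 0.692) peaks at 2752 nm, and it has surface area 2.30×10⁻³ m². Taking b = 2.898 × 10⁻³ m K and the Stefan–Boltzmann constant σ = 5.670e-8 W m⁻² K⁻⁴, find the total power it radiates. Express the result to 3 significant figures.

P ≈ 111 W

Wien's law: T = b/λ_max = 2.898×10⁻³/2.752×10⁻⁶ = 1053.05 K.
Area A = 2.30×10⁻³ m².
Then P = εσAT⁴ = 0.692×5.670×10⁻⁸×2.30×10⁻³×(1053.05)⁴ = 111 W.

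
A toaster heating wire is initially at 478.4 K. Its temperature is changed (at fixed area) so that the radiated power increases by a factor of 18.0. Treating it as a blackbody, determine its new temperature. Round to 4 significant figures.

P ∝ T⁴, so T₂/T₁ = (P₂/P₁)^(1/4) = (18.0)^(1/4) = 2.05977.
T₂ = 478.4 × 2.05977 = 985.4 K.

T₂ ≈ 985.4 K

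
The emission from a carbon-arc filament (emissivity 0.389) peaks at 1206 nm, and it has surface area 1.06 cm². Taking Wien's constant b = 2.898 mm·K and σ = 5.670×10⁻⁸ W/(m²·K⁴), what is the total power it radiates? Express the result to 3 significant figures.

P ≈ 78.0 W

Wien's law: T = b/λ_max = 2.898×10⁻³/1.206×10⁻⁶ = 2402.99 K.
Area A = 1.06 cm² = 1.06×10⁻⁴ m².
Then P = εσAT⁴ = 0.389×5.670×10⁻⁸×1.06×10⁻⁴×(2402.99)⁴ = 78.0 W.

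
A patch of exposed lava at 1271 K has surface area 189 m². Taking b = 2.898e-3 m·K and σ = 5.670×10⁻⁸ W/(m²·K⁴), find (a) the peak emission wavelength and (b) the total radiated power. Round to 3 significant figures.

λ_max ≈ 2.28×10³ nm; P ≈ 2.80×10⁷ W

(a) λ_max = b/T = 2.898×10⁻³/1271 = 2.280×10⁻⁶ m = 2.28×10³ nm.
Area A = 189 m².
(b) P = σAT⁴ = 5.670×10⁻⁸×189×(1271)⁴ = 2.80×10⁷ W.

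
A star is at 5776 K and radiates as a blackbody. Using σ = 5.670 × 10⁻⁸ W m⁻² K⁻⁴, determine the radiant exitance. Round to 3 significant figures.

I ≈ 6.31×10⁷ W/m²

Stefan–Boltzmann: I = σT⁴ = 5.670×10⁻⁸ × (5776)⁴ = 6.31×10⁷ W/m².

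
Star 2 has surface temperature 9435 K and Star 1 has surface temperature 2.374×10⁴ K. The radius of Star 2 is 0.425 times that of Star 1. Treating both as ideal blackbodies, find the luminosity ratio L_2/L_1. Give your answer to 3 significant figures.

L ∝ R²T⁴, so L_2/L_1 = (R_2/R_1)²(T_2/T_1)⁴ = (0.425)² × (9435/2.374×10⁴)⁴ = 0.180625 × 0.0249485 = 4.51×10⁻³.

L_2/L_1 ≈ 4.51×10⁻³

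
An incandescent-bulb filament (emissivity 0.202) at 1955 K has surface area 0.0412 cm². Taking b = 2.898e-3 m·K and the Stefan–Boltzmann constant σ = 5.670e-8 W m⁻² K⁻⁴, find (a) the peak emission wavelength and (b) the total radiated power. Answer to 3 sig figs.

λ_max ≈ 1.48×10³ nm; P ≈ 0.689 W

(a) λ_max = b/T = 2.898×10⁻³/1955 = 1.482×10⁻⁶ m = 1.48×10³ nm.
Area A = 0.0412 cm² = 4.12×10⁻⁶ m².
(b) P = εσAT⁴ = 0.202×5.670×10⁻⁸×4.12×10⁻⁶×(1955)⁴ = 0.689 W.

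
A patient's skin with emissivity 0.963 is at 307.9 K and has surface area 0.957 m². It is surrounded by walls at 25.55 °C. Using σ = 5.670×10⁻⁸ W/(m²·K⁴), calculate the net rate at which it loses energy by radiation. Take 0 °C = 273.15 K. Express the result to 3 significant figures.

Net loss ≈ 53.7 W

Surroundings: T = 25.55 °C + 273.15 = 298.70 K.
Area A = 0.957 m².
Net radiated power P_net = εσA(T⁴ − T₀⁴) = 0.963×5.670×10⁻⁸×0.957×(307.9⁴ − 298.70⁴).
T⁴ − T₀⁴ = 8.98750×10⁹ − 7.96051×10⁹ = 1.02699×10⁹ K⁴, so P_net = 53.7 W.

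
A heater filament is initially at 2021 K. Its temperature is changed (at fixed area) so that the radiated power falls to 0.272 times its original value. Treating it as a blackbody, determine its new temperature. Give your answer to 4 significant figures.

P ∝ T⁴, so T₂/T₁ = (P₂/P₁)^(1/4) = (0.272)^(1/4) = 0.722175.
T₂ = 2021 × 0.722175 = 1460 K.

T₂ ≈ 1460 K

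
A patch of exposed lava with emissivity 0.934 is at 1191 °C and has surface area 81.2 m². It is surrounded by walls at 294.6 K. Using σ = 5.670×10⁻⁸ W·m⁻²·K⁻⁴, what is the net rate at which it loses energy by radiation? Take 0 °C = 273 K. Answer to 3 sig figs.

T = 1191 °C + 273 = 1464 K.
Area A = 81.2 m².
Net radiated power P_net = εσA(T⁴ − T₀⁴) = 0.934×5.670×10⁻⁸×81.2×(1464⁴ − 294.6⁴).
T⁴ − T₀⁴ = 4.59372×10¹² − 7.53236×10⁹ = 4.58619×10¹² K⁴, so P_net = 1.97×10⁷ W.

Net loss ≈ 1.97×10⁷ W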